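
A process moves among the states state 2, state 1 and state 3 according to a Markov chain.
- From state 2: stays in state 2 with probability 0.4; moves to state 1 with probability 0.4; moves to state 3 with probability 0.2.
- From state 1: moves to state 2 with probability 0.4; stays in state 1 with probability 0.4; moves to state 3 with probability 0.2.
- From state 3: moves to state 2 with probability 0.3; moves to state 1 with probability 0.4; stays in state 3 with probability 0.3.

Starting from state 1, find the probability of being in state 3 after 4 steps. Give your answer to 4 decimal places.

Propagate the distribution vector 4 steps from state 1.
After 0 steps: (0.0000, 1.0000, 0.0000)
After 1 step: (0.4000, 0.4000, 0.2000)
After 2 steps: (0.3800, 0.4000, 0.2200)
After 3 steps: (0.3780, 0.4000, 0.2220)
After 4 steps: (0.3778, 0.4000, 0.2222)
P(in state 3 after 4 steps) = 0.2222

0.2222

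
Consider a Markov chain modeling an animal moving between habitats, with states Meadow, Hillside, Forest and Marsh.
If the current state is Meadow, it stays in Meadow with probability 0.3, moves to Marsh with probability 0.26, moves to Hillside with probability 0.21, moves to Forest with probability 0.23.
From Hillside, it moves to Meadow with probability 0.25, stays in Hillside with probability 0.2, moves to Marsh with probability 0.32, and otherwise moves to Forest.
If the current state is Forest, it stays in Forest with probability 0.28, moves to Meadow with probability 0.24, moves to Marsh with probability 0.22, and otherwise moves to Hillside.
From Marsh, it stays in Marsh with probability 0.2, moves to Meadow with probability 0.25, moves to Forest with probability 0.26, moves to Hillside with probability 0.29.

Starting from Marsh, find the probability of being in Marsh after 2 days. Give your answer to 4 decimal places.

Propagate the distribution vector 2 days from Marsh.
After 0 days: (0.0000, 0.0000, 0.0000, 1.0000)
After 1 day: (0.2500, 0.2900, 0.2600, 0.2000)
After 2 days: (0.2599, 0.2361, 0.2490, 0.2550)
P(in Marsh after 2 days) = 0.2550

0.2550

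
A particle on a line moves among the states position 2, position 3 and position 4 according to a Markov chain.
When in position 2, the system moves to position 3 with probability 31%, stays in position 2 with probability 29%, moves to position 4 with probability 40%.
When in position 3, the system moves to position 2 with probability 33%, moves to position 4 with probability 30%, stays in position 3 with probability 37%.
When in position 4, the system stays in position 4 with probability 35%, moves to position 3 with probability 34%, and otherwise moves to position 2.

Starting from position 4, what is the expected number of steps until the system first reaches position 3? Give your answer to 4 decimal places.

3.0222

Let t(s) be the expected number of steps to first reach position 3 from state s, with t(position 3) = 0. Conditioning on the first step:
t(position 2) = 1 + 0.29·t(position 2) + 0.4·t(position 4)
t(position 4) = 1 + 0.31·t(position 2) + 0.35·t(position 4)
Solving: t(position 2) = 3.1111, t(position 4) = 3.0222.
Expected steps from position 4 to position 3: 3.0222.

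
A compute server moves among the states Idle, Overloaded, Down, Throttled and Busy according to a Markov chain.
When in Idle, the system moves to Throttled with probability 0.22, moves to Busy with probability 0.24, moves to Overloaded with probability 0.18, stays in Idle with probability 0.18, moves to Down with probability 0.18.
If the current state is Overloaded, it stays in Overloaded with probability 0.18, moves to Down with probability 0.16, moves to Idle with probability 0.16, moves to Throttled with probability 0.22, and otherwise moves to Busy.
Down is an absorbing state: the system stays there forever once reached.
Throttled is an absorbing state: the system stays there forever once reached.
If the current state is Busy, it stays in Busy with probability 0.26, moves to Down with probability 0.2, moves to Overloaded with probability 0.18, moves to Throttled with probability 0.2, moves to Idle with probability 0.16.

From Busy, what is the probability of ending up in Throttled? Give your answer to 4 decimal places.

Let h(s) be the probability of absorption at Throttled starting from transient state s. Then h(Throttled) = 1 and h(Down) = 0. By first-step analysis:
h(Idle) = 0.18·h(Idle) + 0.18·h(Overloaded) + 0.18·0 + 0.22·1 + 0.24·h(Busy)
h(Overloaded) = 0.16·h(Idle) + 0.18·h(Overloaded) + 0.16·0 + 0.22·1 + 0.28·h(Busy)
h(Busy) = 0.16·h(Idle) + 0.18·h(Overloaded) + 0.2·0 + 0.2·1 + 0.26·h(Busy)
Solving: h(Idle) = 0.5423, h(Overloaded) = 0.5523, h(Busy) = 0.5219.
Starting from Busy, the probability is 0.5219.

0.5219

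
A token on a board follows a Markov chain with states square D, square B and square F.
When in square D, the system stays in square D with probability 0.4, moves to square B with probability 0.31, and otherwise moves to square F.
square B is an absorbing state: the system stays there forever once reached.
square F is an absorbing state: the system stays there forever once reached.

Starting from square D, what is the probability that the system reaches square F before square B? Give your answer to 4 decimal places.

Let h(s) be the probability of absorption at square F starting from transient state s. Then h(square F) = 1 and h(square B) = 0. By first-step analysis:
h(square D) = 0.4·h(square D) + 0.31·0 + 0.29·1
Solving: h(square D) = 0.4833.
Starting from square D, the probability is 0.4833.

0.4833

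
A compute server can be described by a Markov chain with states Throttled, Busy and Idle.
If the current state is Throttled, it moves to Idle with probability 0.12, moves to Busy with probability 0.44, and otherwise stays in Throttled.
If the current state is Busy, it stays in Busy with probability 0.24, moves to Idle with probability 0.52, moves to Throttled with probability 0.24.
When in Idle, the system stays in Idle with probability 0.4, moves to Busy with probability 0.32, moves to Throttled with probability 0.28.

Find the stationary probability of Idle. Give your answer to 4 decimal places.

Let the stationary distribution be π with π = πP and π_1 + π_2 + π_3 = 1.
π_1 = 0.44·π_1 + 0.24·π_2 + 0.28·π_3
π_2 = 0.44·π_1 + 0.24·π_2 + 0.32·π_3
Solving with the normalization constraint gives π = (0.3175, 0.3316, 0.3509).
So the stationary probability of Idle is 0.3509.

0.3509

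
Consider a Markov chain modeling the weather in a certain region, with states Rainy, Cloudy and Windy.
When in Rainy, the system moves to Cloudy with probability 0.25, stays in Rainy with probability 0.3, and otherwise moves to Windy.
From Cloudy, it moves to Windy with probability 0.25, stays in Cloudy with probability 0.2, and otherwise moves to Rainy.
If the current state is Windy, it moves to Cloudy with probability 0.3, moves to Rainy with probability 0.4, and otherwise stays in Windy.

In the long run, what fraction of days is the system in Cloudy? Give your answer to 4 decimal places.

Let the stationary distribution be π with π = πP and π_1 + π_2 + π_3 = 1.
π_1 = 0.3·π_1 + 0.55·π_2 + 0.4·π_3
π_2 = 0.25·π_1 + 0.2·π_2 + 0.3·π_3
Solving with the normalization constraint gives π = (0.3984, 0.2546, 0.3470).
So the stationary probability of Cloudy is 0.2546.

0.2546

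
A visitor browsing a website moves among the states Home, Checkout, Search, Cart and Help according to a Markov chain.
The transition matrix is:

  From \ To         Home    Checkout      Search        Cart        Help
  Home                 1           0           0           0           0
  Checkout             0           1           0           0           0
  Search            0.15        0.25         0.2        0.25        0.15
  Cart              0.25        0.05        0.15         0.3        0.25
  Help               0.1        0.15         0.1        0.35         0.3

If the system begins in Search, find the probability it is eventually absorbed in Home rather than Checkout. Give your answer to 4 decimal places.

0.4942

Let h(s) be the probability of absorption at Home starting from transient state s. Then h(Home) = 1 and h(Checkout) = 0. By first-step analysis:
h(Search) = 0.15·1 + 0.25·0 + 0.2·h(Search) + 0.25·h(Cart) + 0.15·h(Help)
h(Cart) = 0.25·1 + 0.05·0 + 0.15·h(Search) + 0.3·h(Cart) + 0.25·h(Help)
h(Help) = 0.1·1 + 0.15·0 + 0.1·h(Search) + 0.35·h(Cart) + 0.3·h(Help)
Solving: h(Search) = 0.4942, h(Cart) = 0.6565, h(Help) = 0.5417.
Starting from Search, the probability is 0.4942.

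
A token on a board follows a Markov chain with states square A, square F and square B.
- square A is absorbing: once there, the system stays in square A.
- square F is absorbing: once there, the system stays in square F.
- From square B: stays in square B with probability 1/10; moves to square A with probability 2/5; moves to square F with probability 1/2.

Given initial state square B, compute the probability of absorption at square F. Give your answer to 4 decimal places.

0.5556

Let h(s) be the probability of absorption at square F starting from transient state s. Then h(square F) = 1 and h(square A) = 0. By first-step analysis:
h(square B) = 0.4·0 + 0.5·1 + 0.1·h(square B)
Solving: h(square B) = 0.5556.
Starting from square B, the probability is 0.5556.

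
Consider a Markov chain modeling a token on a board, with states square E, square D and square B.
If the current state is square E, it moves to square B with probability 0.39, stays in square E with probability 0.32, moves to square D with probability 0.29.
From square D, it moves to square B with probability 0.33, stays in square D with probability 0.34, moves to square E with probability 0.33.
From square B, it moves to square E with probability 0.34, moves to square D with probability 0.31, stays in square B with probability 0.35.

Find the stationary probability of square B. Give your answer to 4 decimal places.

0.3570

Let the stationary distribution be π with π = πP and π_1 + π_2 + π_3 = 1.
π_1 = 0.32·π_1 + 0.33·π_2 + 0.34·π_3
π_2 = 0.29·π_1 + 0.34·π_2 + 0.31·π_3
Solving with the normalization constraint gives π = (0.3303, 0.3128, 0.3570).
So the stationary probability of square B is 0.3570.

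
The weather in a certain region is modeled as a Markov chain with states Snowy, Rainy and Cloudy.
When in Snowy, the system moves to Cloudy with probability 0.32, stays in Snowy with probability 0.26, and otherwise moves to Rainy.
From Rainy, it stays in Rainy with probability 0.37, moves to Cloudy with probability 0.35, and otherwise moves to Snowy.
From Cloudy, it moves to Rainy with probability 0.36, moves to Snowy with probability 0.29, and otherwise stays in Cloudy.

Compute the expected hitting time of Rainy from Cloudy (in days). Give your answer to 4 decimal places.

Let t(s) be the expected number of days to first reach Rainy from state s, with t(Rainy) = 0. Conditioning on the first day:
t(Snowy) = 1 + 0.26·t(Snowy) + 0.32·t(Cloudy)
t(Cloudy) = 1 + 0.29·t(Snowy) + 0.35·t(Cloudy)
Solving: t(Snowy) = 2.4987, t(Cloudy) = 2.6533.
Expected days from Cloudy to Rainy: 2.6533.

2.6533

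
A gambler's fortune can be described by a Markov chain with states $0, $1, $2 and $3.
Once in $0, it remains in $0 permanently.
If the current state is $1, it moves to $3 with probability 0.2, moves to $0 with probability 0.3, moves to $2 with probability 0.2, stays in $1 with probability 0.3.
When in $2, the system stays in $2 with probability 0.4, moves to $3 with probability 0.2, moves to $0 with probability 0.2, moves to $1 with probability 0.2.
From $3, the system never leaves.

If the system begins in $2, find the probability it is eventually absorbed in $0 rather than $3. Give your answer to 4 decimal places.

0.5263

Let h(s) be the probability of absorption at $0 starting from transient state s. Then h($0) = 1 and h($3) = 0. By first-step analysis:
h($1) = 0.3·1 + 0.3·h($1) + 0.2·h($2) + 0.2·0
h($2) = 0.2·1 + 0.2·h($1) + 0.4·h($2) + 0.2·0
Solving: h($1) = 0.5789, h($2) = 0.5263.
Starting from $2, the probability is 0.5263.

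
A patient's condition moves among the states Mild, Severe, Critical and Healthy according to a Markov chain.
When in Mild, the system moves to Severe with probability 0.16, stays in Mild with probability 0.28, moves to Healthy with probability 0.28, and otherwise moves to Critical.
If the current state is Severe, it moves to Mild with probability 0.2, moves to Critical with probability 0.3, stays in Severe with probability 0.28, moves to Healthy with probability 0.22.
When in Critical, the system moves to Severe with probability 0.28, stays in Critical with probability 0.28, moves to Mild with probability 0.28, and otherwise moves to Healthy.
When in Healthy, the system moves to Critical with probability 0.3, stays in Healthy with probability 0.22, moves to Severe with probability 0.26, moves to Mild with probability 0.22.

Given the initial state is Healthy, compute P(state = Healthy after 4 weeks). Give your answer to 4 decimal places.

0.2175

Propagate the distribution vector 4 weeks from Healthy.
After 0 weeks: (0.0000, 0.0000, 0.0000, 1.0000)
After 1 week: (0.2200, 0.2600, 0.3000, 0.2200)
After 2 weeks: (0.2460, 0.2492, 0.2896, 0.2152)
After 3 weeks: (0.2472, 0.2462, 0.2893, 0.2174)
After 4 weeks: (0.2473, 0.2460, 0.2893, 0.2175)
P(in Healthy after 4 weeks) = 0.2175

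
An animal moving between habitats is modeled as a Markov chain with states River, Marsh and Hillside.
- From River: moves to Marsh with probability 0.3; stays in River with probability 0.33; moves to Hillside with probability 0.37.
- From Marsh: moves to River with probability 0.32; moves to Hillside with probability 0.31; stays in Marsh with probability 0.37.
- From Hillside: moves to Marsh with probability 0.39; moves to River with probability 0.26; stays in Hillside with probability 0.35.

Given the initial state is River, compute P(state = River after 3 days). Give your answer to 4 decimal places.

0.3023

Propagate the distribution vector 3 days from River.
After 0 days: (1.0000, 0.0000, 0.0000)
After 1 day: (0.3300, 0.3000, 0.3700)
After 2 days: (0.3011, 0.3543, 0.3446)
After 3 days: (0.3023, 0.3558, 0.3419)
P(in River after 3 days) = 0.3023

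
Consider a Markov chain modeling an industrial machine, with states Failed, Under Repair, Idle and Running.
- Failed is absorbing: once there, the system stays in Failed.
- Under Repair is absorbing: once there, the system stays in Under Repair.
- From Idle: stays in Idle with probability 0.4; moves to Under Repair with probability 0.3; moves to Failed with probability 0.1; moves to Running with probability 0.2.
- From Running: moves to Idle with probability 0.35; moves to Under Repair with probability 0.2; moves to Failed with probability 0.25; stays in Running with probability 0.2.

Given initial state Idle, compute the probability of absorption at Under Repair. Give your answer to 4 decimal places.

Let h(s) be the probability of absorption at Under Repair starting from transient state s. Then h(Under Repair) = 1 and h(Failed) = 0. By first-step analysis:
h(Idle) = 0.1·0 + 0.3·1 + 0.4·h(Idle) + 0.2·h(Running)
h(Running) = 0.25·0 + 0.2·1 + 0.35·h(Idle) + 0.2·h(Running)
Solving: h(Idle) = 0.6829, h(Running) = 0.5488.
Starting from Idle, the probability is 0.6829.

0.6829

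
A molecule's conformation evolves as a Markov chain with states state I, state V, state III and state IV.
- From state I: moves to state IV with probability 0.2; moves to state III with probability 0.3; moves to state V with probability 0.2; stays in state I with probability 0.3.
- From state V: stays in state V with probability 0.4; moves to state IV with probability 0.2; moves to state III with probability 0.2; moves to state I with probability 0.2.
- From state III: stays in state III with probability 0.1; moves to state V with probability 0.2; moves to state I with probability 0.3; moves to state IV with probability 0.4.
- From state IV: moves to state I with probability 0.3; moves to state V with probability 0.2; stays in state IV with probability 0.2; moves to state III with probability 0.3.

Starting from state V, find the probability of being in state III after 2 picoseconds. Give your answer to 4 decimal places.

Propagate the distribution vector 2 picoseconds from state V.
After 0 picoseconds: (0.0000, 1.0000, 0.0000, 0.0000)
After 1 picosecond: (0.2000, 0.4000, 0.2000, 0.2000)
After 2 picoseconds: (0.2600, 0.2800, 0.2200, 0.2400)
P(in state III after 2 picoseconds) = 0.2200

0.2200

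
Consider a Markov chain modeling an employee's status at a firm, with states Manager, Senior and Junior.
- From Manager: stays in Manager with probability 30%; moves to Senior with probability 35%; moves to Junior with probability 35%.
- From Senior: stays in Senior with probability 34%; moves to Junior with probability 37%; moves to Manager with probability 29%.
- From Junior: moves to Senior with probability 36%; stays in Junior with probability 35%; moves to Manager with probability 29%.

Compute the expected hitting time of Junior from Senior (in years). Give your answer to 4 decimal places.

Let t(s) be the expected number of years to first reach Junior from state s, with t(Junior) = 0. Conditioning on the first year:
t(Manager) = 1 + 0.3·t(Manager) + 0.35·t(Senior)
t(Senior) = 1 + 0.29·t(Manager) + 0.34·t(Senior)
Solving: t(Manager) = 2.8017, t(Senior) = 2.7462.
Expected years from Senior to Junior: 2.7462.

2.7462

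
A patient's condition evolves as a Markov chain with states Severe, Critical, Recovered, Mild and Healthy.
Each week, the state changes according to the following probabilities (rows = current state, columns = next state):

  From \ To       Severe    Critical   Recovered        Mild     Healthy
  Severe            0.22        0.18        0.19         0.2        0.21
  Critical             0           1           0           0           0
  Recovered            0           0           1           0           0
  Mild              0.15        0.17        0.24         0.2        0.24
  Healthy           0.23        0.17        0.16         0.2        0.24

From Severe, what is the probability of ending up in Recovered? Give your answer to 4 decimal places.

0.5238

Let h(s) be the probability of absorption at Recovered starting from transient state s. Then h(Recovered) = 1 and h(Critical) = 0. By first-step analysis:
h(Severe) = 0.22·h(Severe) + 0.18·0 + 0.19·1 + 0.2·h(Mild) + 0.21·h(Healthy)
h(Mild) = 0.15·h(Severe) + 0.17·0 + 0.24·1 + 0.2·h(Mild) + 0.24·h(Healthy)
h(Healthy) = 0.23·h(Severe) + 0.17·0 + 0.16·1 + 0.2·h(Mild) + 0.24·h(Healthy)
Solving: h(Severe) = 0.5238, h(Mild) = 0.5525, h(Healthy) = 0.5144.
Starting from Severe, the probability is 0.5238.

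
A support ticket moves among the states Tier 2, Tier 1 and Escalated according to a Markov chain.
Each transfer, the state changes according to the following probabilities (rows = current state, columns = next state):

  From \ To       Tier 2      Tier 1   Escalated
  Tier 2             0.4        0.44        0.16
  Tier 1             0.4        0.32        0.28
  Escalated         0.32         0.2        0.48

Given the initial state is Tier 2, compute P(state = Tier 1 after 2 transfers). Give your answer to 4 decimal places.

Sum over the intermediate state after 1 transfer:
P = P(Tier 2→Tier 2)·P(Tier 2→Tier 1) + P(Tier 2→Tier 1)·P(Tier 1→Tier 1) + P(Tier 2→Escalated)·P(Escalated→Tier 1)
  = 0.4×0.44 + 0.44×0.32 + 0.16×0.2
  = 0.1760 + 0.1408 + 0.0320 = 0.3488

0.3488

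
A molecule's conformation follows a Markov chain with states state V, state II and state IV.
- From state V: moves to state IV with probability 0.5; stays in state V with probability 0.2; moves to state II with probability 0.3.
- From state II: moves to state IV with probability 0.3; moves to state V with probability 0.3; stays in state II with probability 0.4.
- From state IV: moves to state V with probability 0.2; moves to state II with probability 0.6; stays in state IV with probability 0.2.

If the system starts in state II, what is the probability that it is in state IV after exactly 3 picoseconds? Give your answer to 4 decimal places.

0.3150

Propagate the distribution vector 3 picoseconds from state II.
After 0 picoseconds: (0.0000, 1.0000, 0.0000)
After 1 picosecond: (0.3000, 0.4000, 0.3000)
After 2 picoseconds: (0.2400, 0.4300, 0.3300)
After 3 picoseconds: (0.2430, 0.4420, 0.3150)
P(in state IV after 3 picoseconds) = 0.3150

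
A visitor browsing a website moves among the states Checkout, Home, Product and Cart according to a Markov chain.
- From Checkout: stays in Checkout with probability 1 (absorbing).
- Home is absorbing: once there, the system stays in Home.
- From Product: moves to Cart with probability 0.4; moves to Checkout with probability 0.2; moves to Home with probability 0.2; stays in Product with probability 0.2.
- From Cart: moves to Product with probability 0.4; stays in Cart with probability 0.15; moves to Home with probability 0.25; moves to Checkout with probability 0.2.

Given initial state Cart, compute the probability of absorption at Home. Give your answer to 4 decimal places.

Let h(s) be the probability of absorption at Home starting from transient state s. Then h(Home) = 1 and h(Checkout) = 0. By first-step analysis:
h(Product) = 0.2·0 + 0.2·1 + 0.2·h(Product) + 0.4·h(Cart)
h(Cart) = 0.2·0 + 0.25·1 + 0.4·h(Product) + 0.15·h(Cart)
Solving: h(Product) = 0.5192, h(Cart) = 0.5385.
Starting from Cart, the probability is 0.5385.

0.5385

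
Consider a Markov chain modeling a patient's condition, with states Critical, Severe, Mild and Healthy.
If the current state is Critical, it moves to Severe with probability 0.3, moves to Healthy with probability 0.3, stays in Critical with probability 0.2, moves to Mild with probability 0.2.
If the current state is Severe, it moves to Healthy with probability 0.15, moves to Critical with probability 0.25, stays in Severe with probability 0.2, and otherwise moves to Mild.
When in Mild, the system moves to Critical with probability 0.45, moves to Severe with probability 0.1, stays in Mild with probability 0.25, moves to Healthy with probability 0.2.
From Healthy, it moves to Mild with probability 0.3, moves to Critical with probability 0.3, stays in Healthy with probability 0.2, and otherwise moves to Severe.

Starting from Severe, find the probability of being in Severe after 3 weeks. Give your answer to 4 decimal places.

Propagate the distribution vector 3 weeks from Severe.
After 0 weeks: (0.0000, 1.0000, 0.0000, 0.0000)
After 1 week: (0.2500, 0.2000, 0.4000, 0.1500)
After 2 weeks: (0.3250, 0.1850, 0.2750, 0.2150)
After 3 weeks: (0.2995, 0.2050, 0.2723, 0.2233)
P(in Severe after 3 weeks) = 0.2050

0.2050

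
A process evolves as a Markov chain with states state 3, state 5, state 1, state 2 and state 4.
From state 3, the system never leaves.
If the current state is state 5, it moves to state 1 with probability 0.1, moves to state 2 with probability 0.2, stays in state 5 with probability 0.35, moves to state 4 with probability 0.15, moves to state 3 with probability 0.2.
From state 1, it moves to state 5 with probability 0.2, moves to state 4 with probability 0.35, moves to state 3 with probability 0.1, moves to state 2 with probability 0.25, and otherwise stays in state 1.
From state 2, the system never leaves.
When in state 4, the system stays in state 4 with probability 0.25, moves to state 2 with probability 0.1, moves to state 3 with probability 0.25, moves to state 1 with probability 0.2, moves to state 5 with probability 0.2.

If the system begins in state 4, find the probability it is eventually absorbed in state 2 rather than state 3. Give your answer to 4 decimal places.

0.4080

Let h(s) be the probability of absorption at state 2 starting from transient state s. Then h(state 2) = 1 and h(state 3) = 0. By first-step analysis:
h(state 5) = 0.2·0 + 0.35·h(state 5) + 0.1·h(state 1) + 0.2·1 + 0.15·h(state 4)
h(state 1) = 0.1·0 + 0.2·h(state 5) + 0.1·h(state 1) + 0.25·1 + 0.35·h(state 4)
h(state 4) = 0.25·0 + 0.2·h(state 5) + 0.2·h(state 1) + 0.1·1 + 0.25·h(state 4)
Solving: h(state 5) = 0.4856, h(state 1) = 0.5443, h(state 4) = 0.4080.
Starting from state 4, the probability is 0.4080.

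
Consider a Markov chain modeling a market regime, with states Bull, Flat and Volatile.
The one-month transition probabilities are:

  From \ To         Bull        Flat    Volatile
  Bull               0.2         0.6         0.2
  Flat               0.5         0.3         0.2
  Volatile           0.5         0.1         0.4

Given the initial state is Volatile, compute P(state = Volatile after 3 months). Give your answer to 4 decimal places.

0.2560

Propagate the distribution vector 3 months from Volatile.
After 0 months: (0.0000, 0.0000, 1.0000)
After 1 month: (0.5000, 0.1000, 0.4000)
After 2 months: (0.3500, 0.3700, 0.2800)
After 3 months: (0.3950, 0.3490, 0.2560)
P(in Volatile after 3 months) = 0.2560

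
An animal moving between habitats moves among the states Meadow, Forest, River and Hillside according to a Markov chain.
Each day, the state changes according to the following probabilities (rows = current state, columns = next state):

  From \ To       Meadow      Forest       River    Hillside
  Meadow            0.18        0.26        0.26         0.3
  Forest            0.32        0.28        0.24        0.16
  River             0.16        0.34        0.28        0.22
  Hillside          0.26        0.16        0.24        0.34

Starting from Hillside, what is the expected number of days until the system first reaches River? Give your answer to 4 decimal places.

Let t(s) be the expected number of days to first reach River from state s, with t(River) = 0. Conditioning on the first day:
t(Meadow) = 1 + 0.18·t(Meadow) + 0.26·t(Forest) + 0.3·t(Hillside)
t(Forest) = 1 + 0.32·t(Meadow) + 0.28·t(Forest) + 0.16·t(Hillside)
t(Hillside) = 1 + 0.26·t(Meadow) + 0.16·t(Forest) + 0.34·t(Hillside)
Solving: t(Meadow) = 4.0048, t(Forest) = 4.0756, t(Hillside) = 4.0808.
Expected days from Hillside to River: 4.0808.

4.0808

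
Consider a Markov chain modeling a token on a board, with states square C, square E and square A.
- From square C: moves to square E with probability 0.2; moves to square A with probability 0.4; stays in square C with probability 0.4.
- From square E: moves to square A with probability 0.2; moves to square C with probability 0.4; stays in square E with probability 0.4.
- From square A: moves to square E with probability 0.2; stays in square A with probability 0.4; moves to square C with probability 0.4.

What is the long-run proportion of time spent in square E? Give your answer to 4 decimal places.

Let the stationary distribution be π with π = πP and π_1 + π_2 + π_3 = 1.
π_1 = 0.4·π_1 + 0.4·π_2 + 0.4·π_3
π_2 = 0.2·π_1 + 0.4·π_2 + 0.2·π_3
Solving with the normalization constraint gives π = (0.4000, 0.2500, 0.3500).
So the stationary probability of square E is 0.2500.

0.2500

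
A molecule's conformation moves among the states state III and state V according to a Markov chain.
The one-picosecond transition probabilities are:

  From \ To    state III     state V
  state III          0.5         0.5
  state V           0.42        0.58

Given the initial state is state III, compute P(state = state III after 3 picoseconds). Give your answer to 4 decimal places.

0.4568

Propagate the distribution vector 3 picoseconds from state III.
After 0 picoseconds: (1.0000, 0.0000)
After 1 picosecond: (0.5000, 0.5000)
After 2 picoseconds: (0.4600, 0.5400)
After 3 picoseconds: (0.4568, 0.5432)
P(in state III after 3 picoseconds) = 0.4568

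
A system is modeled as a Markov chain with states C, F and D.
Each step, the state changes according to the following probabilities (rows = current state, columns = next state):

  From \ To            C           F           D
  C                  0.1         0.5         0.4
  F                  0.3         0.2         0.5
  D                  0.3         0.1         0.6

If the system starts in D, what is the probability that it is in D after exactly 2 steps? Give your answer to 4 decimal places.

Sum over the intermediate state after 1 step:
P = P(D→C)·P(C→D) + P(D→F)·P(F→D) + P(D→D)·P(D→D)
  = 0.3×0.4 + 0.1×0.5 + 0.6×0.6
  = 0.1200 + 0.0500 + 0.3600 = 0.5300

0.5300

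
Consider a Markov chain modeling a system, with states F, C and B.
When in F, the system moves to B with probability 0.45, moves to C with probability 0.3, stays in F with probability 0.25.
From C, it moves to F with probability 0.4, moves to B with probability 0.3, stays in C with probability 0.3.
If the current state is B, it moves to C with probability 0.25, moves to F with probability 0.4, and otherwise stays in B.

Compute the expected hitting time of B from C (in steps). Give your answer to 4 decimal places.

2.8395

Let t(s) be the expected number of steps to first reach B from state s, with t(B) = 0. Conditioning on the first step:
t(F) = 1 + 0.25·t(F) + 0.3·t(C)
t(C) = 1 + 0.4·t(F) + 0.3·t(C)
Solving: t(F) = 2.4691, t(C) = 2.8395.
Expected steps from C to B: 2.8395.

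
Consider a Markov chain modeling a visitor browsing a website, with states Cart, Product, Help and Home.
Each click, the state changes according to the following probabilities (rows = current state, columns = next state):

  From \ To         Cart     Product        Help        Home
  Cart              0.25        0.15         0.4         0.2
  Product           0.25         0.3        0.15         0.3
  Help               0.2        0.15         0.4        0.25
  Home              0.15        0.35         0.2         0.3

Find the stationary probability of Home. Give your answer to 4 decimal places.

Let the stationary distribution be π with π = πP and π_1 + π_2 + π_3 + π_4 = 1.
π_1 = 0.25·π_1 + 0.25·π_2 + 0.2·π_3 + 0.15·π_4
π_2 = 0.15·π_1 + 0.3·π_2 + 0.15·π_3 + 0.35·π_4
π_3 = 0.4·π_1 + 0.15·π_2 + 0.4·π_3 + 0.2·π_4
Solving with the normalization constraint gives π = (0.2092, 0.2388, 0.2874, 0.2647).
So the stationary probability of Home is 0.2647.

0.2647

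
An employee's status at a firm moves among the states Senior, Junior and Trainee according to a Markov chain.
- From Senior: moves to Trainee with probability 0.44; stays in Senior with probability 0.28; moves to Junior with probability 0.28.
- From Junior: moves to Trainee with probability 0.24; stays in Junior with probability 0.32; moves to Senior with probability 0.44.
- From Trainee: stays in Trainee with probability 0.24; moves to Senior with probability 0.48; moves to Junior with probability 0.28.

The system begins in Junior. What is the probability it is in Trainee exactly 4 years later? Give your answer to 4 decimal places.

0.3185

Propagate the distribution vector 4 years from Junior.
After 0 years: (0.0000, 1.0000, 0.0000)
After 1 year: (0.4400, 0.3200, 0.2400)
After 2 years: (0.3792, 0.2928, 0.3280)
After 3 years: (0.3924, 0.2917, 0.3158)
After 4 years: (0.3898, 0.2917, 0.3185)
P(in Trainee after 4 years) = 0.3185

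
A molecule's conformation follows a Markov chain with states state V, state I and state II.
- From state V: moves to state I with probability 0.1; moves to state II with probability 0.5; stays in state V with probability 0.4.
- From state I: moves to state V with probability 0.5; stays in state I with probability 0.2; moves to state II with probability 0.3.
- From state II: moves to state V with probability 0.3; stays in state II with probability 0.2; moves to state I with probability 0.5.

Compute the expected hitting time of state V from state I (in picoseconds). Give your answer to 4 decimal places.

Let t(s) be the expected number of picoseconds to first reach state V from state s, with t(state V) = 0. Conditioning on the first picosecond:
t(state I) = 1 + 0.2·t(state I) + 0.3·t(state II)
t(state II) = 1 + 0.5·t(state I) + 0.2·t(state II)
Solving: t(state I) = 2.2449, t(state II) = 2.6531.
Expected picoseconds from state I to state V: 2.2449.

2.2449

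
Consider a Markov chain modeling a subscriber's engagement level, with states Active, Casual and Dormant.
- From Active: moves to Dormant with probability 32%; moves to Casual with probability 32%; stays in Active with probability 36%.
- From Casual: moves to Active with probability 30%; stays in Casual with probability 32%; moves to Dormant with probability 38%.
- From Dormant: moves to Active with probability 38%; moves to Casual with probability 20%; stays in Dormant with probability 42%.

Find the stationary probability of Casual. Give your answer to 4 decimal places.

Let the stationary distribution be π with π = πP and π_1 + π_2 + π_3 = 1.
π_1 = 0.36·π_1 + 0.3·π_2 + 0.38·π_3
π_2 = 0.32·π_1 + 0.32·π_2 + 0.2·π_3
Solving with the normalization constraint gives π = (0.3510, 0.2751, 0.3739).
So the stationary probability of Casual is 0.2751.

0.2751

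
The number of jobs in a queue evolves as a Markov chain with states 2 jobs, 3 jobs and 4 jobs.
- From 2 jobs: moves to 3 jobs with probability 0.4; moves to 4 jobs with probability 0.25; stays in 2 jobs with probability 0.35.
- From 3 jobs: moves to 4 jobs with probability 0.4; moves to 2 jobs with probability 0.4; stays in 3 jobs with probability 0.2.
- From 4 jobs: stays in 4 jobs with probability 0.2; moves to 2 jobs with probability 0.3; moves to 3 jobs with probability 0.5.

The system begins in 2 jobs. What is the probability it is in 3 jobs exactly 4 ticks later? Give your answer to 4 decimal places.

Propagate the distribution vector 4 ticks from 2 jobs.
After 0 ticks: (1.0000, 0.0000, 0.0000)
After 1 tick: (0.3500, 0.4000, 0.2500)
After 2 ticks: (0.3575, 0.3450, 0.2975)
After 3 ticks: (0.3524, 0.3608, 0.2869)
After 4 ticks: (0.3537, 0.3565, 0.2898)
P(in 3 jobs after 4 ticks) = 0.3565

0.3565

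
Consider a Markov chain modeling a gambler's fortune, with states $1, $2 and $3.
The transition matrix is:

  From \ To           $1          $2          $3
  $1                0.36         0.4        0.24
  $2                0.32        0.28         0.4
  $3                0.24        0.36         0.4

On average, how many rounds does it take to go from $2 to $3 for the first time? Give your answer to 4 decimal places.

Let t(s) be the expected number of rounds to first reach $3 from state s, with t($3) = 0. Conditioning on the first round:
t($1) = 1 + 0.36·t($1) + 0.4·t($2)
t($2) = 1 + 0.32·t($1) + 0.28·t($2)
Solving: t($1) = 3.3654, t($2) = 2.8846.
Expected rounds from $2 to $3: 2.8846.

2.8846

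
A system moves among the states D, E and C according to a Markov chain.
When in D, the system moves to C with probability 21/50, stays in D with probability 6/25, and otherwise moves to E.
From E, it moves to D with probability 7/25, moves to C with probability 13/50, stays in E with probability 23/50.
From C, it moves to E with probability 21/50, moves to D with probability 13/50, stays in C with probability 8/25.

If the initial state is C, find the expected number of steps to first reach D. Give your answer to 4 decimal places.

3.7209

Let t(s) be the expected number of steps to first reach D from state s, with t(D) = 0. Conditioning on the first step:
t(E) = 1 + 0.46·t(E) + 0.26·t(C)
t(C) = 1 + 0.42·t(E) + 0.32·t(C)
Solving: t(E) = 3.6434, t(C) = 3.7209.
Expected steps from C to D: 3.7209.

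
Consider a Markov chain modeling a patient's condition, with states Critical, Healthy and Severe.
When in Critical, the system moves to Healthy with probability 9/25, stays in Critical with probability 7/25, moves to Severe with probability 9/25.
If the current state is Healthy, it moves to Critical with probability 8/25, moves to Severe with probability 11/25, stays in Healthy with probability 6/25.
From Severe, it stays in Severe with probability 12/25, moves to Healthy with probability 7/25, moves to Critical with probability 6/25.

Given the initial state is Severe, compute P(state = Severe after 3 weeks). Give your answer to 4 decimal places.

0.4358

Propagate the distribution vector 3 weeks from Severe.
After 0 weeks: (0.0000, 0.0000, 1.0000)
After 1 week: (0.2400, 0.2800, 0.4800)
After 2 weeks: (0.2720, 0.2880, 0.4400)
After 3 weeks: (0.2739, 0.2902, 0.4358)
P(in Severe after 3 weeks) = 0.4358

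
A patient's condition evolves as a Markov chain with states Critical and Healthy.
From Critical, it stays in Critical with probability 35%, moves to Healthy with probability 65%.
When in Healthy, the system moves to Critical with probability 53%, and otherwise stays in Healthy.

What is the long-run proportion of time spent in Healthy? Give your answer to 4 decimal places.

Let the stationary distribution be π with π = πP and π_1 + π_2 = 1.
π_1 = 0.35·π_1 + 0.53·π_2
Solving with the normalization constraint gives π = (0.4492, 0.5508).
So the stationary probability of Healthy is 0.5508.

0.5508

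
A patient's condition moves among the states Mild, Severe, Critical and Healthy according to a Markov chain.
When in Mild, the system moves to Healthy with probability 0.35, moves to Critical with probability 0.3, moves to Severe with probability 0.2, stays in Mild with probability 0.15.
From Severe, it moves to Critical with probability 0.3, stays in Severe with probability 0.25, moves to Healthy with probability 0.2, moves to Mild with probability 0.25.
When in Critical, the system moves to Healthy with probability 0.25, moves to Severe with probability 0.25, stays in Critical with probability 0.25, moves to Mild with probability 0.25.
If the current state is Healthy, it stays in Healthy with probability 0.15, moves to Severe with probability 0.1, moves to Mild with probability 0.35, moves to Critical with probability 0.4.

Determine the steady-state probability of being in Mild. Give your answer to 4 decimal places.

0.2492

Let the stationary distribution be π with π = πP and π_1 + π_2 + π_3 + π_4 = 1.
π_1 = 0.15·π_1 + 0.25·π_2 + 0.25·π_3 + 0.35·π_4
π_2 = 0.2·π_1 + 0.25·π_2 + 0.25·π_3 + 0.1·π_4
π_3 = 0.3·π_1 + 0.3·π_2 + 0.25·π_3 + 0.4·π_4
Solving with the normalization constraint gives π = (0.2492, 0.2014, 0.3086, 0.2408).
So the stationary probability of Mild is 0.2492.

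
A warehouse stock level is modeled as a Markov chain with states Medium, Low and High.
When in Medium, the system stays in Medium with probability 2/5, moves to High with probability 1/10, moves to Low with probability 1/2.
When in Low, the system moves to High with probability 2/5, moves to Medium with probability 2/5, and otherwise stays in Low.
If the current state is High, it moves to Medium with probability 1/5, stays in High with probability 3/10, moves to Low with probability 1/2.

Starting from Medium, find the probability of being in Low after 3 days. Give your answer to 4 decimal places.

0.3950

Propagate the distribution vector 3 days from Medium.
After 0 days: (1.0000, 0.0000, 0.0000)
After 1 day: (0.4000, 0.5000, 0.1000)
After 2 days: (0.3800, 0.3500, 0.2700)
After 3 days: (0.3460, 0.3950, 0.2590)
P(in Low after 3 days) = 0.3950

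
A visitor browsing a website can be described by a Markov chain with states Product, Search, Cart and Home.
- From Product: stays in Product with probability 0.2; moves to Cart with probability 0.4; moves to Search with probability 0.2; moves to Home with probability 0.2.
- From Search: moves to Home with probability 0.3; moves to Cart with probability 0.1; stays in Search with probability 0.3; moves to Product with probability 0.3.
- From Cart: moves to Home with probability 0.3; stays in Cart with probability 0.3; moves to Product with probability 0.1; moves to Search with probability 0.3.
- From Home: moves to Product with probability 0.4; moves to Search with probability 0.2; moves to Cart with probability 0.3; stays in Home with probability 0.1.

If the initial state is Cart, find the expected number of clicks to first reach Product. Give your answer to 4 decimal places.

4.3478

Let t(s) be the expected number of clicks to first reach Product from state s, with t(Product) = 0. Conditioning on the first click:
t(Search) = 1 + 0.3·t(Search) + 0.1·t(Cart) + 0.3·t(Home)
t(Cart) = 1 + 0.3·t(Search) + 0.3·t(Cart) + 0.3·t(Home)
t(Home) = 1 + 0.2·t(Search) + 0.3·t(Cart) + 0.1·t(Home)
Solving: t(Search) = 3.4783, t(Cart) = 4.3478, t(Home) = 3.3333.
Expected clicks from Cart to Product: 4.3478.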